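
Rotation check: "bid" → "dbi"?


Word: "bid", Candidate: "dbi"
Method: check if candidate is substring of word+word
"bidbid" contains "dbi"? Yes
Is rotation = Yes


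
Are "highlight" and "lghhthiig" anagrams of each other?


Word 1: "highlight" → sorted: gghhhiilt
Word 2: "lghhthiig" → sorted: gghhhiilt
Same letters? gghhhiilt == gghhhiilt
Anagram = Yes


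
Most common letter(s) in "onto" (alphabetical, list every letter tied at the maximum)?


Word: "onto"
Letter counts:
  'n': 1
  'o': 2
  't': 1
Maximum count = 2
Most frequent = 'o' (2 times each)


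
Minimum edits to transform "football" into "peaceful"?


Word 1: "football" (length 8)
Word 2: "peaceful" (length 8)
One optimal edit sequence (insert/delete/substitute each cost 1):
  1. substitute 'f' -> 'p'  (+1)
  2. substitute 'o' -> 'e'  (+1)
  3. substitute 'o' -> 'a'  (+1)
  4. substitute 't' -> 'c'  (+1)
  5. substitute 'b' -> 'e'  (+1)
  6. substitute 'a' -> 'f'  (+1)
  7. substitute 'l' -> 'u'  (+1)
  8. keep 'l'
Total edit operations: 7
Edit distance = 7


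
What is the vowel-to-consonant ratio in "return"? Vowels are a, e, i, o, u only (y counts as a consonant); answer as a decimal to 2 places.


Word: "return"
Vowels (a,e,i,o,u): 2
Consonants: 4
Ratio = 2/4
= 0.50


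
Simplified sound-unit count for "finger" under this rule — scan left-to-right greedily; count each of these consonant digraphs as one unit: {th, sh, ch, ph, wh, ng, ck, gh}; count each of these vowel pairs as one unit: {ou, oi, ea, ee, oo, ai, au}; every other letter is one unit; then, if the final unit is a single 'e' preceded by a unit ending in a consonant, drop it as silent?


Word: "finger" (6 letters)
Left-to-right scan:
  [1] 'f' (letter)
  [2] 'i' (letter)
  [3] 'ng' (digraph)
  [4] 'e' (letter)
  [5] 'r' (letter)
Units from scan: 5
Sound units = 5 units


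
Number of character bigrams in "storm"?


Word: "storm" (length 5)
Number of 2-grams = length - 2 + 1 = 5 - 2 + 1
= 4


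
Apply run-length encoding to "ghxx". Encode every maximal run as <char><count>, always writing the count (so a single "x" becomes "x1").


String: "ghxx"
Scanning for consecutive runs:
  'g' x 1
  'h' x 1
  'x' x 2
RLE = "g1h1x2"


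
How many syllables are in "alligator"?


Word: "alligator"
Syllable breakdown: al / li / ga / tor
Counting: 4 parts
= 4 syllables


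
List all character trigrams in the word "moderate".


Word: "moderate" (length 8)
Number of trigrams = 8 - 3 + 1 = 6
  Position 0: "mod"
  Position 1: "ode"
  Position 2: "der"
  Position 3: "era"
  Position 4: "rat"
  Position 5: "ate"
Trigrams = "mod", "ode", "der", "era", "rat", "ate"


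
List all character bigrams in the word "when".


Word: "when" (length 4)
Number of bigrams = 4 - 2 + 1 = 3
  Position 0: "wh"
  Position 1: "he"
  Position 2: "en"
Bigrams = "wh", "he", "en"


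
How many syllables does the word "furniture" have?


Word: "furniture"
Syllable breakdown: fur | ni | ture
Counting: 3 parts
= 3 syllables


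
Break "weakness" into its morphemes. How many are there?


Word: "weakness"
Morphemes: weak / -ness
Each morpheme carries meaning
= 2 morphemes


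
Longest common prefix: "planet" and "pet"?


Word 1: "planet"
Word 2: "pet"
Comparing from start:
  Pos 0: 'p' == 'p'
  Pos 1: 'l' != 'e' (stop)
LCP = "p" (length 1)


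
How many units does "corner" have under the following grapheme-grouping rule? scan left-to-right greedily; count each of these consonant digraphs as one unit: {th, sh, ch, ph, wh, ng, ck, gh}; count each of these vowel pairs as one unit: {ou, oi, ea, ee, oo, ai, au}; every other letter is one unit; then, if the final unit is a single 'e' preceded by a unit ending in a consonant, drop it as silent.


Word: "corner" (6 letters)
Left-to-right scan:
  [1] 'c' (letter)
  [2] 'o' (letter)
  [3] 'r' (letter)
  [4] 'n' (letter)
  [5] 'e' (letter)
  [6] 'r' (letter)
Units from scan: 6
Sound units = 6 units


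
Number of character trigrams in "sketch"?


Word: "sketch" (length 6)
Number of 3-grams = length - 3 + 1 = 6 - 3 + 1
= 4


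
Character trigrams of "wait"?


Word: "wait" (length 4)
Number of trigrams = 4 - 3 + 1 = 2
  Position 0: "wai"
  Position 1: "ait"
Trigrams = "wai", "ait"


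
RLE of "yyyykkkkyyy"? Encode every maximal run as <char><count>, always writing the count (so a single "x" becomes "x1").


String: "yyyykkkkyyy"
Scanning for consecutive runs:
  'y' x 4
  'k' x 4
  'y' x 3
RLE = "y4k4y3"


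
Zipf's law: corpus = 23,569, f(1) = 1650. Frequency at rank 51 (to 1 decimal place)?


Zipf's law: f(r) = f(1) / r
f(1) = 1650
f(51) = 1650 / 51
= 32.4 occurrences


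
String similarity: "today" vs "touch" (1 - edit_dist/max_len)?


Word 1: "today" (length 5)
Word 2: "touch" (length 5)
One optimal edit sequence:
  1. keep 't'
  2. keep 'o'
  3. substitute 'd' -> 'u'  (+1)
  4. substitute 'a' -> 'c'  (+1)
  5. substitute 'y' -> 'h'  (+1)
Edit distance = 3
Max length = max(5, 5) = 5
Similarity = 1 - 3/5
= 0.4000


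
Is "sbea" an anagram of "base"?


Word 1: "base" → sorted: abes
Word 2: "sbea" → sorted: abes
Same letters? abes == abes
Anagram = Yes


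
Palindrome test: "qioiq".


Word: "qioiq"
Reversed: "qioiq"
Forward == Backward? qioiq == qioiq
Palindrome = Yes


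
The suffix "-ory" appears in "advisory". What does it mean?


Suffix: -ory
Example: advisory = advise + -ory, with a spelling change
Meaning = relating to / place for


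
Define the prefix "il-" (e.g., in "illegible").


Prefix: il-
Example: illegible (il- + legible)
Meaning = not


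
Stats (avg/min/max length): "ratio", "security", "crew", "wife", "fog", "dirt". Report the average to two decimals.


Lengths: "ratio"=5, "security"=8, "crew"=4, "wife"=4, "fog"=3, "dirt"=4
Sum = 28, Count = 6
Average = 28/6 = 4.67
= avg=4.67, min=3, max=8


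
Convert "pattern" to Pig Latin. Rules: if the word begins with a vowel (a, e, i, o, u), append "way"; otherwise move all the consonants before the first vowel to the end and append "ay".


Word: "pattern"
Starts with consonant(s) → move to end, add 'ay'
Consonant cluster: "p"
Pig Latin = "atternpay"


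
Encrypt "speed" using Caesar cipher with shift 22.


Word: "speed"
Shift: 22
Each letter → (letter + shift) mod 26:
  's' (18) + 22 = 14 → 'o'
  'p' (15) + 22 = 11 → 'l'
  'e' (4) + 22 = 0 → 'a'
  'e' (4) + 22 = 0 → 'a'
  'd' (3) + 22 = 25 → 'z'
Result = "olaaz"


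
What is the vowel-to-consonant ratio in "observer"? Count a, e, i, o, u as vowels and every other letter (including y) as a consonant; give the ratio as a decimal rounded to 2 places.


Word: "observer"
Vowels (a,e,i,o,u): 3
Consonants: 5
Ratio = 3/5
= 0.60


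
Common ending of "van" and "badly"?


Word 1: "van"
Word 2: "badly"
Comparing from end:
  Pos -1: 'n' != 'y' (stop)
LCS = "" (length 0)


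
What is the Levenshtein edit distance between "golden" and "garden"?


Word 1: "golden" (length 6)
Word 2: "garden" (length 6)
One optimal edit sequence (insert/delete/substitute each cost 1):
  1. keep 'g'
  2. substitute 'o' -> 'a'  (+1)
  3. substitute 'l' -> 'r'  (+1)
  4. keep 'd'
  5. keep 'e'
  6. keep 'n'
Total edit operations: 2
Edit distance = 2


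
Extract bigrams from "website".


Word: "website" (length 7)
Number of bigrams = 7 - 2 + 1 = 6
  Position 0: "we"
  Position 1: "eb"
  Position 2: "bs"
  Position 3: "si"
  Position 4: "it"
  Position 5: "te"
Bigrams = "we", "eb", "bs", "si", "it", "te"


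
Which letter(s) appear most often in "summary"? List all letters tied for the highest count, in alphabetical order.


Word: "summary"
Letter counts:
  'a': 1
  'm': 2
  'r': 1
  's': 1
  'u': 1
  'y': 1
Maximum count = 2
Most frequent = 'm' (2 times each)


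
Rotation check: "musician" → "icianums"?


Word: "musician", Candidate: "icianums"
Method: check if candidate is substring of word+word
"musicianmusician" contains "icianums"? No
Is rotation = No


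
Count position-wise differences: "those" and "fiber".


Comparing character by character (same length = 5):
  Pos 0: 't' vs 'f' !=
  Pos 1: 'h' vs 'i' !=
  Pos 2: 'o' vs 'b' !=
  Pos 3: 's' vs 'e' !=
  Pos 4: 'e' vs 'r' !=
Hamming distance = 5


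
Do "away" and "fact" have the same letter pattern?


Pattern of "away": [0, 1, 0, 2]
Pattern of "fact": [0, 1, 2, 3]
Patterns do not match
Same pattern = No


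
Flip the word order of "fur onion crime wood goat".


Original: "fur onion crime wood goat"
Words (1..n): fur | onion | crime | wood | goat
Reversed (n..1): goat | wood | crime | onion | fur
Result = "goat wood crime onion fur"


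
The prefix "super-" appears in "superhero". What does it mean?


Prefix: super-
Example: superhero (super- + hero)
Meaning = above / beyond


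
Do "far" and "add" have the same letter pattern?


Pattern of "far": [0, 1, 2]
Pattern of "add": [0, 1, 1]
Patterns do not match
Same pattern = No


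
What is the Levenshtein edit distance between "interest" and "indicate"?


Word 1: "interest" (length 8)
Word 2: "indicate" (length 8)
One optimal edit sequence (insert/delete/substitute each cost 1):
  1. keep 'i'
  2. keep 'n'
  3. substitute 't' -> 'd'  (+1)
  4. substitute 'e' -> 'i'  (+1)
  5. substitute 'r' -> 'c'  (+1)
  6. substitute 'e' -> 'a'  (+1)
  7. substitute 's' -> 't'  (+1)
  8. substitute 't' -> 'e'  (+1)
Total edit operations: 6
Edit distance = 6


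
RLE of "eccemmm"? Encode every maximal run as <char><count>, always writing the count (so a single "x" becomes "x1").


String: "eccemmm"
Scanning for consecutive runs:
  'e' x 1
  'c' x 2
  'e' x 1
  'm' x 3
RLE = "e1c2e1m3"


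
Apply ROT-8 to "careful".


Word: "careful"
Shift: 8
Each letter → (letter + shift) mod 26:
  'c' (2) + 8 = 10 → 'k'
  'a' (0) + 8 = 8 → 'i'
  'r' (17) + 8 = 25 → 'z'
  'e' (4) + 8 = 12 → 'm'
  'f' (5) + 8 = 13 → 'n'
  'u' (20) + 8 = 2 → 'c'
  'l' (11) + 8 = 19 → 't'
Result = "kizmnct"


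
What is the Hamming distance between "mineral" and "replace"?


Comparing character by character (same length = 7):
  Pos 0: 'm' vs 'r' !=
  Pos 1: 'i' vs 'e' !=
  Pos 2: 'n' vs 'p' !=
  Pos 3: 'e' vs 'l' !=
  Pos 4: 'r' vs 'a' !=
  Pos 5: 'a' vs 'c' !=
  Pos 6: 'l' vs 'e' !=
Hamming distance = 7


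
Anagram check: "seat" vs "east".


Word 1: "seat" → sorted: aest
Word 2: "east" → sorted: aest
Same letters? aest == aest
Anagram = Yes


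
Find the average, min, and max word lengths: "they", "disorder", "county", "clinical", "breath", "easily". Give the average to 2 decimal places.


Lengths: "they"=4, "disorder"=8, "county"=6, "clinical"=8, "breath"=6, "easily"=6
Sum = 38, Count = 6
Average = 38/6 = 6.33
= avg=6.33, min=4, max=8


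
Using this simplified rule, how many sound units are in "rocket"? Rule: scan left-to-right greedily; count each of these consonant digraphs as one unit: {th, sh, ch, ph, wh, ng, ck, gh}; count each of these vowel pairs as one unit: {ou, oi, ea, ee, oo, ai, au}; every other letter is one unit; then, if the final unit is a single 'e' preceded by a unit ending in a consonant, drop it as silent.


Word: "rocket" (6 letters)
Left-to-right scan:
  [1] 'r' (letter)
  [2] 'o' (letter)
  [3] 'ck' (digraph)
  [4] 'e' (letter)
  [5] 't' (letter)
Units from scan: 5
Sound units = 5 units


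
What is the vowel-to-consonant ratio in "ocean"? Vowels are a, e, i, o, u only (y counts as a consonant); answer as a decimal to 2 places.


Word: "ocean"
Vowels (a,e,i,o,u): 3
Consonants: 2
Ratio = 3/2
= 1.50


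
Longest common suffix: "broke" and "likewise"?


Word 1: "broke"
Word 2: "likewise"
Comparing from end:
  Pos -1: 'e' == 'e'
  Pos -2: 'k' != 's' (stop)
LCS = "e" (length 1)


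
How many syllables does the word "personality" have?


Word: "personality"
Syllable breakdown: per | son | al | i | ty
Counting: 5 parts
= 5 syllables


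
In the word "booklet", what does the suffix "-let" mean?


Suffix: -let
Example: booklet = book + -let
Meaning = small


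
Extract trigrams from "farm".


Word: "farm" (length 4)
Number of trigrams = 4 - 3 + 1 = 2
  Position 0: "far"
  Position 1: "arm"
Trigrams = "far", "arm"


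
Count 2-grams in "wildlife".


Word: "wildlife" (length 8)
Number of 2-grams = length - 2 + 1 = 8 - 2 + 1
= 7


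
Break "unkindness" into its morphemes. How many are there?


Word: "unkindness"
Morphemes: un- + kind + -ness
Each morpheme carries meaning
= 3 morphemes


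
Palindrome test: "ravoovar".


Word: "ravoovar"
Reversed: "ravoovar"
Forward == Backward? ravoovar == ravoovar
Palindrome = Yes


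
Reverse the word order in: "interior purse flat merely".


Original: "interior purse flat merely"
Words (1..n): interior | purse | flat | merely
Reversed (n..1): merely | flat | purse | interior
Result = "merely flat purse interior"


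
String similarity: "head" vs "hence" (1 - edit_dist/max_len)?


Word 1: "head" (length 4)
Word 2: "hence" (length 5)
One optimal edit sequence:
  1. keep 'h'
  2. keep 'e'
  3. insert 'n'  (+1)
  4. substitute 'a' -> 'c'  (+1)
  5. substitute 'd' -> 'e'  (+1)
Edit distance = 3
Max length = max(4, 5) = 5
Similarity = 1 - 3/5
= 0.4000


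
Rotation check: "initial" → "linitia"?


Word: "initial", Candidate: "linitia"
Method: check if candidate is substring of word+word
"initialinitial" contains "linitia"? Yes
Is rotation = Yes


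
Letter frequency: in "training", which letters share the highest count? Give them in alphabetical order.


Word: "training"
Letter counts:
  'a': 1
  'g': 1
  'i': 2
  'n': 2
  'r': 1
  't': 1
Maximum count = 2
Most frequent = 'i', 'n' (2 times each)


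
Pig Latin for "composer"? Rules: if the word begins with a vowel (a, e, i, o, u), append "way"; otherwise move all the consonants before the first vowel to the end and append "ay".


Word: "composer"
Starts with consonant(s) → move to end, add 'ay'
Consonant cluster: "c"
Pig Latin = "omposercay"


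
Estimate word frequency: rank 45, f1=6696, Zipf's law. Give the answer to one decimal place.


Zipf's law: f(r) = f(1) / r
f(1) = 6696
f(45) = 6696 / 45
= 148.8 occurrences


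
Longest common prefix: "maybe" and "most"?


Word 1: "maybe"
Word 2: "most"
Comparing from start:
  Pos 0: 'm' == 'm'
  Pos 1: 'a' != 'o' (stop)
LCP = "m" (length 1)


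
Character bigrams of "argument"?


Word: "argument" (length 8)
Number of bigrams = 8 - 2 + 1 = 7
  Position 0: "ar"
  Position 1: "rg"
  Position 2: "gu"
  Position 3: "um"
  Position 4: "me"
  Position 5: "en"
  Position 6: "nt"
Bigrams = "ar", "rg", "gu", "um", "me", "en", "nt"


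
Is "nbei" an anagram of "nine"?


Word 1: "nine" → sorted: einn
Word 2: "nbei" → sorted: bein
Same letters? einn != bein
Anagram = No


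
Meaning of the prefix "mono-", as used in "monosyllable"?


Prefix: mono-
As in: monosyllable -> mono- + syllable
Meaning = one


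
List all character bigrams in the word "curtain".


Word: "curtain" (length 7)
Number of bigrams = 7 - 2 + 1 = 6
  Position 0: "cu"
  Position 1: "ur"
  Position 2: "rt"
  Position 3: "ta"
  Position 4: "ai"
  Position 5: "in"
Bigrams = "cu", "ur", "rt", "ta", "ai", "in"


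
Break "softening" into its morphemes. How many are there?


Word: "softening"
Morphemes: soft | -en | -ing
Each morpheme carries meaning
= 3 morphemes


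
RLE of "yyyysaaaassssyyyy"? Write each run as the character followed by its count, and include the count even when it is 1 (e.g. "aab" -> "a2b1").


String: "yyyysaaaassssyyyy"
Scanning for consecutive runs:
  'y' x 4
  's' x 1
  'a' x 4
  's' x 4
  'y' x 4
RLE = "y4s1a4s4y4"


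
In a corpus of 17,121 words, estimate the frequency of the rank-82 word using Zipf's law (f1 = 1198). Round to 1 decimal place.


Zipf's law: f(r) = f(1) / r
f(1) = 1198
f(82) = 1198 / 82
= 14.6 occurrences


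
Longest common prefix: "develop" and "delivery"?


Word 1: "develop"
Word 2: "delivery"
Comparing from start:
  Pos 0: 'd' == 'd'
  Pos 1: 'e' == 'e'
  Pos 2: 'v' != 'l' (stop)
LCP = "de" (length 2)


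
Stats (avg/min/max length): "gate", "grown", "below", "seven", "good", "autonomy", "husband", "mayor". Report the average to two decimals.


Lengths: "gate"=4, "grown"=5, "below"=5, "seven"=5, "good"=4, "autonomy"=8, "husband"=7, "mayor"=5
Sum = 43, Count = 8
Average = 43/8 = 5.38
= avg=5.38, min=4, max=8


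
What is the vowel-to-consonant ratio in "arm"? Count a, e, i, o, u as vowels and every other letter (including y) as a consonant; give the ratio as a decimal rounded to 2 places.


Word: "arm"
Vowels (a,e,i,o,u): 1
Consonants: 2
Ratio = 1/2
= 0.50


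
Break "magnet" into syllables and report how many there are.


Word: "magnet"
Syllable breakdown: mag · net
Counting: 2 parts
= 2 syllables


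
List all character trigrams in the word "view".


Word: "view" (length 4)
Number of trigrams = 4 - 3 + 1 = 2
  Position 0: "vie"
  Position 1: "iew"
Trigrams = "vie", "iew"


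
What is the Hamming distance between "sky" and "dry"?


Comparing character by character (same length = 3):
  Pos 0: 's' vs 'd' !=
  Pos 1: 'k' vs 'r' !=
  Pos 2: 'y' vs 'y' =
Hamming distance = 2


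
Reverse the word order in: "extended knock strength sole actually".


Original: "extended knock strength sole actually"
Words (1..n): extended | knock | strength | sole | actually
Reversed (n..1): actually | sole | strength | knock | extended
Result = "actually sole strength knock extended"


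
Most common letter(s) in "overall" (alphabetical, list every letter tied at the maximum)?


Word: "overall"
Letter counts:
  'a': 1
  'e': 1
  'l': 2
  'o': 1
  'r': 1
  'v': 1
Maximum count = 2
Most frequent = 'l' (2 times each)


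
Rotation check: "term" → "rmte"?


Word: "term", Candidate: "rmte"
Method: check if candidate is substring of word+word
"termterm" contains "rmte"? Yes
Is rotation = Yes


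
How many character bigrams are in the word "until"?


Word: "until" (length 5)
Number of 2-grams = length - 2 + 1 = 5 - 2 + 1
= 4


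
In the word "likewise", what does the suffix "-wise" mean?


Suffix: -wise
Example: likewise (like + -wise)
Meaning = in the manner of


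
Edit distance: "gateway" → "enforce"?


Word 1: "gateway" (length 7)
Word 2: "enforce" (length 7)
One optimal edit sequence (insert/delete/substitute each cost 1):
  1. substitute 'g' -> 'e'  (+1)
  2. substitute 'a' -> 'n'  (+1)
  3. substitute 't' -> 'f'  (+1)
  4. substitute 'e' -> 'o'  (+1)
  5. substitute 'w' -> 'r'  (+1)
  6. substitute 'a' -> 'c'  (+1)
  7. substitute 'y' -> 'e'  (+1)
Total edit operations: 7
Edit distance = 7


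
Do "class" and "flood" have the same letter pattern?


Pattern of "class": [0, 1, 2, 3, 3]
Pattern of "flood": [0, 1, 2, 2, 3]
Patterns do not match
Same pattern = No


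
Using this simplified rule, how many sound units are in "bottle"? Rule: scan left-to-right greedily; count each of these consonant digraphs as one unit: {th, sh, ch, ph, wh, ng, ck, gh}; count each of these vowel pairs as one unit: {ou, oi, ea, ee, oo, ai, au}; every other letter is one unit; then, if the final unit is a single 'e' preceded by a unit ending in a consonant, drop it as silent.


Word: "bottle" (6 letters)
Left-to-right scan:
  1. 'b' (letter)
  2. 'o' (letter)
  3. 't' (letter)
  4. 't' (letter)
  5. 'l' (letter)
  6. 'e' (letter)
Units from scan: 6
Final unit is 'e' after a consonant -> drop as silent (-1)
Sound units = 5 units


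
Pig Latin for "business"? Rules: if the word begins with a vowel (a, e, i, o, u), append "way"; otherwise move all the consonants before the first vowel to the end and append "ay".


Word: "business"
Starts with consonant(s) → move to end, add 'ay'
Consonant cluster: "b"
Pig Latin = "usinessbay"


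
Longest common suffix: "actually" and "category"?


Word 1: "actually"
Word 2: "category"
Comparing from end:
  Pos -1: 'y' == 'y'
  Pos -2: 'l' != 'r' (stop)
LCS = "y" (length 1)


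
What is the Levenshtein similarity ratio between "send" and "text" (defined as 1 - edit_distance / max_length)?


Word 1: "send" (length 4)
Word 2: "text" (length 4)
One optimal edit sequence:
  1. substitute 's' -> 't'  (+1)
  2. keep 'e'
  3. substitute 'n' -> 'x'  (+1)
  4. substitute 'd' -> 't'  (+1)
Edit distance = 3
Max length = max(4, 4) = 4
Similarity = 1 - 3/4
= 0.2500


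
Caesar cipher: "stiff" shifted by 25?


Word: "stiff"
Shift: 25
Each letter → (letter + shift) mod 26:
  's' (18) + 25 = 17 → 'r'
  't' (19) + 25 = 18 → 's'
  'i' (8) + 25 = 7 → 'h'
  'f' (5) + 25 = 4 → 'e'
  'f' (5) + 25 = 4 → 'e'
Result = "rshee"


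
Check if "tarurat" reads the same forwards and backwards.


Word: "tarurat"
Reversed: "tarurat"
Forward == Backward? tarurat == tarurat
Palindrome = Yes


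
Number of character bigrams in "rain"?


Word: "rain" (length 4)
Number of 2-grams = length - 2 + 1 = 4 - 2 + 1
= 3


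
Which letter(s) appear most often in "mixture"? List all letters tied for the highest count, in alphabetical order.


Word: "mixture"
Letter counts:
  'e': 1
  'i': 1
  'm': 1
  'r': 1
  't': 1
  'u': 1
  'x': 1
Maximum count = 1
Most frequent = 'e', 'i', 'm', 'r', 't', 'u', 'x' (1 time each)


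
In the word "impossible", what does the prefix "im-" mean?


Prefix: im-
As in: impossible -> im- + possible
Meaning = not / into


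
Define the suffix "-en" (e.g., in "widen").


Suffix: -en
Example: widen = wide + -en, with a spelling change
Meaning = to make / become


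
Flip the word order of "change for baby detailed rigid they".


Original: "change for baby detailed rigid they"
Words (1..n): change | for | baby | detailed | rigid | they
Reversed (n..1): they | rigid | detailed | baby | for | change
Result = "they rigid detailed baby for change"


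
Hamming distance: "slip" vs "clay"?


Comparing character by character (same length = 4):
  Pos 0: 's' vs 'c' !=
  Pos 1: 'l' vs 'l' =
  Pos 2: 'i' vs 'a' !=
  Pos 3: 'p' vs 'y' !=
Hamming distance = 3


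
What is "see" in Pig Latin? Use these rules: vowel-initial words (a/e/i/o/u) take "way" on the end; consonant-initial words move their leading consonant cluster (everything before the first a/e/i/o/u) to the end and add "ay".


Word: "see"
Starts with consonant(s) → move to end, add 'ay'
Consonant cluster: "s"
Pig Latin = "eesay"


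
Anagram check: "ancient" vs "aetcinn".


Word 1: "ancient" → sorted: aceinnt
Word 2: "aetcinn" → sorted: aceinnt
Same letters? aceinnt == aceinnt
Anagram = Yes


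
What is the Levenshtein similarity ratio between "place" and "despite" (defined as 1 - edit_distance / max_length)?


Word 1: "place" (length 5)
Word 2: "despite" (length 7)
One optimal edit sequence:
  1. insert 'd'  (+1)
  2. insert 'e'  (+1)
  3. substitute 'p' -> 's'  (+1)
  4. substitute 'l' -> 'p'  (+1)
  5. substitute 'a' -> 'i'  (+1)
  6. substitute 'c' -> 't'  (+1)
  7. keep 'e'
Edit distance = 6
Max length = max(5, 7) = 7
Similarity = 1 - 6/7
= 0.1429


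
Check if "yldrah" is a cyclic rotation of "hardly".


Word: "hardly", Candidate: "yldrah"
Method: check if candidate is substring of word+word
"hardlyhardly" contains "yldrah"? No
Is rotation = No


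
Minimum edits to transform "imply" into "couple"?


Word 1: "imply" (length 5)
Word 2: "couple" (length 6)
One optimal edit sequence (insert/delete/substitute each cost 1):
  1. insert 'c'  (+1)
  2. substitute 'i' -> 'o'  (+1)
  3. substitute 'm' -> 'u'  (+1)
  4. keep 'p'
  5. keep 'l'
  6. substitute 'y' -> 'e'  (+1)
Total edit operations: 4
Edit distance = 4


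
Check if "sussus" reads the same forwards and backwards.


Word: "sussus"
Reversed: "sussus"
Forward == Backward? sussus == sussus
Palindrome = Yes


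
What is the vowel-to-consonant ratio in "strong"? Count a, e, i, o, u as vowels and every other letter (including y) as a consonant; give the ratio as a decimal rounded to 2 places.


Word: "strong"
Vowels (a,e,i,o,u): 1
Consonants: 5
Ratio = 1/5
= 0.20


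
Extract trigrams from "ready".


Word: "ready" (length 5)
Number of trigrams = 5 - 3 + 1 = 3
  Position 0: "rea"
  Position 1: "ead"
  Position 2: "ady"
Trigrams = "rea", "ead", "ady"


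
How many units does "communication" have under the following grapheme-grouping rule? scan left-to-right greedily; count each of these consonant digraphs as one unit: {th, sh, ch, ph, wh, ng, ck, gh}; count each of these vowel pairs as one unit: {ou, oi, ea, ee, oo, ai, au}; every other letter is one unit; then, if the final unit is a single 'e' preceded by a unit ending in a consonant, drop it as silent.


Word: "communication" (13 letters)
Left-to-right scan:
  (1) 'c' (letter)
  (2) 'o' (letter)
  (3) 'm' (letter)
  (4) 'm' (letter)
  (5) 'u' (letter)
  (6) 'n' (letter)
  (7) 'i' (letter)
  (8) 'c' (letter)
  (9) 'a' (letter)
  (10) 't' (letter)
  (11) 'i' (letter)
  (12) 'o' (letter)
  (13) 'n' (letter)
Units from scan: 13
Sound units = 13 units


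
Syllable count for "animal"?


Word: "animal"
Syllable breakdown: an-i-mal
Counting: 3 parts
= 3 syllables


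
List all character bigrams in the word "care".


Word: "care" (length 4)
Number of bigrams = 4 - 2 + 1 = 3
  Position 0: "ca"
  Position 1: "ar"
  Position 2: "re"
Bigrams = "ca", "ar", "re"


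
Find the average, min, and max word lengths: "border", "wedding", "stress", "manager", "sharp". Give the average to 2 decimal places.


Lengths: "border"=6, "wedding"=7, "stress"=6, "manager"=7, "sharp"=5
Sum = 31, Count = 5
Average = 31/5 = 6.20
= avg=6.20, min=5, max=7


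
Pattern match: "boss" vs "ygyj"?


Pattern of "boss": [0, 1, 2, 2]
Pattern of "ygyj": [0, 1, 0, 2]
Patterns do not match
Same pattern = No


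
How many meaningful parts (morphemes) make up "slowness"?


Word: "slowness"
Morphemes: slow + -ness
Each morpheme carries meaning
= 2 morphemes


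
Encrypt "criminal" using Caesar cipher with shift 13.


Word: "criminal"
Shift: 13
Each letter → (letter + shift) mod 26:
  'c' (2) + 13 = 15 → 'p'
  'r' (17) + 13 = 4 → 'e'
  'i' (8) + 13 = 21 → 'v'
  'm' (12) + 13 = 25 → 'z'
  'i' (8) + 13 = 21 → 'v'
  'n' (13) + 13 = 0 → 'a'
  'a' (0) + 13 = 13 → 'n'
  'l' (11) + 13 = 24 → 'y'
Result = "pevzvany"


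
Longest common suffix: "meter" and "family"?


Word 1: "meter"
Word 2: "family"
Comparing from end:
  Pos -1: 'r' != 'y' (stop)
LCS = "" (length 0)


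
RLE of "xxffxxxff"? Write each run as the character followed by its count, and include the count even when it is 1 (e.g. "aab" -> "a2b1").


String: "xxffxxxff"
Scanning for consecutive runs:
  'x' x 2
  'f' x 2
  'x' x 3
  'f' x 2
RLE = "x2f2x3f2"


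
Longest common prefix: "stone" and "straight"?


Word 1: "stone"
Word 2: "straight"
Comparing from start:
  Pos 0: 's' == 's'
  Pos 1: 't' == 't'
  Pos 2: 'o' != 'r' (stop)
LCP = "st" (length 2)


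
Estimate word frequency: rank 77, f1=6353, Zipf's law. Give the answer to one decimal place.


Zipf's law: f(r) = f(1) / r
f(1) = 6353
f(77) = 6353 / 77
= 82.5 occurrences


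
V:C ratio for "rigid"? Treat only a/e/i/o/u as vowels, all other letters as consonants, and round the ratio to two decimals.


Word: "rigid"
Vowels (a,e,i,o,u): 2
Consonants: 3
Ratio = 2/3
= 0.67


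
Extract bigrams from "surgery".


Word: "surgery" (length 7)
Number of bigrams = 7 - 2 + 1 = 6
  Position 0: "su"
  Position 1: "ur"
  Position 2: "rg"
  Position 3: "ge"
  Position 4: "er"
  Position 5: "ry"
Bigrams = "su", "ur", "rg", "ge", "er", "ry"


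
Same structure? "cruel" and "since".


Pattern of "cruel": [0, 1, 2, 3, 4]
Pattern of "since": [0, 1, 2, 3, 4]
Patterns match
Same pattern = Yes


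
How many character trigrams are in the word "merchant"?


Word: "merchant" (length 8)
Number of 3-grams = length - 3 + 1 = 8 - 3 + 1
= 6


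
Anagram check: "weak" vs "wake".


Word 1: "weak" → sorted: aekw
Word 2: "wake" → sorted: aekw
Same letters? aekw == aekw
Anagram = Yes


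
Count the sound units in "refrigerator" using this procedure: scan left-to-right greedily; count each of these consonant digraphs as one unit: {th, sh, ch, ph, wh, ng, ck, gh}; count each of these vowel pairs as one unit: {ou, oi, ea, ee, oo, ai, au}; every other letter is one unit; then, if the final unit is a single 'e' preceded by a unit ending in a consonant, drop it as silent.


Word: "refrigerator" (12 letters)
Left-to-right scan:
  (1) 'r' (letter)
  (2) 'e' (letter)
  (3) 'f' (letter)
  (4) 'r' (letter)
  (5) 'i' (letter)
  (6) 'g' (letter)
  (7) 'e' (letter)
  (8) 'r' (letter)
  (9) 'a' (letter)
  (10) 't' (letter)
  (11) 'o' (letter)
  (12) 'r' (letter)
Units from scan: 12
Sound units = 12 units


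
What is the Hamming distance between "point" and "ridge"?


Comparing character by character (same length = 5):
  Pos 0: 'p' vs 'r' !=
  Pos 1: 'o' vs 'i' !=
  Pos 2: 'i' vs 'd' !=
  Pos 3: 'n' vs 'g' !=
  Pos 4: 't' vs 'e' !=
Hamming distance = 5


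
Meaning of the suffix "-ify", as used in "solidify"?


Suffix: -ify
As in: solidify -> solid + -ify
Meaning = to make


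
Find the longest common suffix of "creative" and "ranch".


Word 1: "creative"
Word 2: "ranch"
Comparing from end:
  Pos -1: 'e' != 'h' (stop)
LCS = "" (length 0)


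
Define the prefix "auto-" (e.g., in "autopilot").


Prefix: auto-
Example: autopilot = auto- + pilot
Meaning = self


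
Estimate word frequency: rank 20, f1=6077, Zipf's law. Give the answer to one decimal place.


Zipf's law: f(r) = f(1) / r
f(1) = 6077
f(20) = 6077 / 20
= 303.9 occurrences


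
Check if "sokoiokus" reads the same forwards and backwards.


Word: "sokoiokus"
Reversed: "sukoiokos"
Forward == Backward? sokoiokus != sukoiokos
Palindrome = No


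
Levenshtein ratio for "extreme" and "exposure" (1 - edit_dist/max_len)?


Word 1: "extreme" (length 7)
Word 2: "exposure" (length 8)
One optimal edit sequence:
  1. keep 'e'
  2. keep 'x'
  3. insert 'p'  (+1)
  4. substitute 't' -> 'o'  (+1)
  5. substitute 'r' -> 's'  (+1)
  6. substitute 'e' -> 'u'  (+1)
  7. substitute 'm' -> 'r'  (+1)
  8. keep 'e'
Edit distance = 5
Max length = max(7, 8) = 8
Similarity = 1 - 5/8
= 0.3750


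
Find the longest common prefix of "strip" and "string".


Word 1: "strip"
Word 2: "string"
Comparing from start:
  Pos 0: 's' == 's'
  Pos 1: 't' == 't'
  Pos 2: 'r' == 'r'
  Pos 3: 'i' == 'i'
  Pos 4: 'p' != 'n' (stop)
LCP = "stri" (length 4)


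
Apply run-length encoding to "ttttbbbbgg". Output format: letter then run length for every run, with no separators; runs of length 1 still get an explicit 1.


String: "ttttbbbbgg"
Scanning for consecutive runs:
  't' x 4
  'b' x 4
  'g' x 2
RLE = "t4b4g2"


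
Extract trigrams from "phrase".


Word: "phrase" (length 6)
Number of trigrams = 6 - 3 + 1 = 4
  Position 0: "phr"
  Position 1: "hra"
  Position 2: "ras"
  Position 3: "ase"
Trigrams = "phr", "hra", "ras", "ase"


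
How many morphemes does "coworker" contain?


Word: "coworker"
Morphemes: co- | work | -er
Each morpheme carries meaning
= 3 morphemes


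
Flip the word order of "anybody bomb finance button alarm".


Original: "anybody bomb finance button alarm"
Words (1..n): anybody | bomb | finance | button | alarm
Reversed (n..1): alarm | button | finance | bomb | anybody
Result = "alarm button finance bomb anybody"


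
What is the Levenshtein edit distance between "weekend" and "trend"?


Word 1: "weekend" (length 7)
Word 2: "trend" (length 5)
One optimal edit sequence (insert/delete/substitute each cost 1):
  1. delete 'w'  (+1)
  2. delete 'e'  (+1)
  3. substitute 'e' -> 't'  (+1)
  4. substitute 'k' -> 'r'  (+1)
  5. keep 'e'
  6. keep 'n'
  7. keep 'd'
Total edit operations: 4
Edit distance = 4


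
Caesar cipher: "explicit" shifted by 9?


Word: "explicit"
Shift: 9
Each letter → (letter + shift) mod 26:
  'e' (4) + 9 = 13 → 'n'
  'x' (23) + 9 = 6 → 'g'
  'p' (15) + 9 = 24 → 'y'
  'l' (11) + 9 = 20 → 'u'
  'i' (8) + 9 = 17 → 'r'
  'c' (2) + 9 = 11 → 'l'
  'i' (8) + 9 = 17 → 'r'
  't' (19) + 9 = 2 → 'c'
Result = "ngyurlrc"


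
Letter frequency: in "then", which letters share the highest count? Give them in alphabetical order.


Word: "then"
Letter counts:
  'e': 1
  'h': 1
  'n': 1
  't': 1
Maximum count = 1
Most frequent = 'e', 'h', 'n', 't' (1 time each)


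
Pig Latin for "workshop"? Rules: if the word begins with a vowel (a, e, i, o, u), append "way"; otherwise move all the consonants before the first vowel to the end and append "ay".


Word: "workshop"
Starts with consonant(s) → move to end, add 'ay'
Consonant cluster: "w"
Pig Latin = "orkshopway"


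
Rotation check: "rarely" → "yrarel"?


Word: "rarely", Candidate: "yrarel"
Method: check if candidate is substring of word+word
"rarelyrarely" contains "yrarel"? Yes
Is rotation = Yes


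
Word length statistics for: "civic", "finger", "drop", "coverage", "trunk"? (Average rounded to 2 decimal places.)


Lengths: "civic"=5, "finger"=6, "drop"=4, "coverage"=8, "trunk"=5
Sum = 28, Count = 5
Average = 28/5 = 5.60
= avg=5.60, min=4, max=8


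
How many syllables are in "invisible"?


Word: "invisible"
Syllable breakdown: in | vis | i | ble
Counting: 4 parts
= 4 syllables


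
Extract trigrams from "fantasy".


Word: "fantasy" (length 7)
Number of trigrams = 7 - 3 + 1 = 5
  Position 0: "fan"
  Position 1: "ant"
  Position 2: "nta"
  Position 3: "tas"
  Position 4: "asy"
Trigrams = "fan", "ant", "nta", "tas", "asy"


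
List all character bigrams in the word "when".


Word: "when" (length 4)
Number of bigrams = 4 - 2 + 1 = 3
  Position 0: "wh"
  Position 1: "he"
  Position 2: "en"
Bigrams = "wh", "he", "en"


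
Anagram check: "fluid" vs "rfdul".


Word 1: "fluid" → sorted: dfilu
Word 2: "rfdul" → sorted: dflru
Same letters? dfilu != dflru
Anagram = No


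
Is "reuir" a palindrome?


Word: "reuir"
Reversed: "riuer"
Forward == Backward? reuir != riuer
Palindrome = No


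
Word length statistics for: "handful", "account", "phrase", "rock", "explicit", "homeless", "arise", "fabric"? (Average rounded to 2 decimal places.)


Lengths: "handful"=7, "account"=7, "phrase"=6, "rock"=4, "explicit"=8, "homeless"=8, "arise"=5, "fabric"=6
Sum = 51, Count = 8
Average = 51/8 = 6.38
= avg=6.38, min=4, max=8


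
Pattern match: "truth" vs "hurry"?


Pattern of "truth": [0, 1, 2, 0, 3]
Pattern of "hurry": [0, 1, 2, 2, 3]
Patterns do not match
Same pattern = No


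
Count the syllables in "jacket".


Word: "jacket"
Syllable breakdown: jack | et
Counting: 2 parts
= 2 syllables


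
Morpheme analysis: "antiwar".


Word: "antiwar"
Morphemes: anti- + war
Each morpheme carries meaning
= 2 morphemes


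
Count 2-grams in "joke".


Word: "joke" (length 4)
Number of 2-grams = length - 2 + 1 = 4 - 2 + 1
= 3


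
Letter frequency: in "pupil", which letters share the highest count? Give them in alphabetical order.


Word: "pupil"
Letter counts:
  'i': 1
  'l': 1
  'p': 2
  'u': 1
Maximum count = 2
Most frequent = 'p' (2 times each)


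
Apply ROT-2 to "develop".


Word: "develop"
Shift: 2
Each letter → (letter + shift) mod 26:
  'd' (3) + 2 = 5 → 'f'
  'e' (4) + 2 = 6 → 'g'
  'v' (21) + 2 = 23 → 'x'
  'e' (4) + 2 = 6 → 'g'
  'l' (11) + 2 = 13 → 'n'
  'o' (14) + 2 = 16 → 'q'
  'p' (15) + 2 = 17 → 'r'
Result = "fgxgnqr"


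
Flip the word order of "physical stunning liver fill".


Original: "physical stunning liver fill"
Words (1..n): physical | stunning | liver | fill
Reversed (n..1): fill | liver | stunning | physical
Result = "fill liver stunning physical"


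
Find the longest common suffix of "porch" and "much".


Word 1: "porch"
Word 2: "much"
Comparing from end:
  Pos -1: 'h' == 'h'
  Pos -2: 'c' == 'c'
  Pos -3: 'r' != 'u' (stop)
LCS = "ch" (length 2)


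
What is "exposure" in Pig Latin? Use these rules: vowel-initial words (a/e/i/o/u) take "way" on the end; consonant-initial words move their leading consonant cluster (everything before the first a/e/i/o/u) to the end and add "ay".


Word: "exposure"
Starts with vowel → add 'way'
Pig Latin = "exposureway"


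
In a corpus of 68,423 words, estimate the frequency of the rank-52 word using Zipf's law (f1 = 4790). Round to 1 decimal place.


Zipf's law: f(r) = f(1) / r
f(1) = 4790
f(52) = 4790 / 52
= 92.1 occurrences


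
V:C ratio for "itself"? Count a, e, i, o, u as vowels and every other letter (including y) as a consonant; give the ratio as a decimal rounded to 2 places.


Word: "itself"
Vowels (a,e,i,o,u): 2
Consonants: 4
Ratio = 2/4
= 0.50


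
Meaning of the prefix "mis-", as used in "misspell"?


Prefix: mis-
As in: misspell -> mis- + spell
Meaning = wrongly


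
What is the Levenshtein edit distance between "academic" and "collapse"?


Word 1: "academic" (length 8)
Word 2: "collapse" (length 8)
One optimal edit sequence (insert/delete/substitute each cost 1):
  1. substitute 'a' -> 'c'  (+1)
  2. substitute 'c' -> 'o'  (+1)
  3. substitute 'a' -> 'l'  (+1)
  4. substitute 'd' -> 'l'  (+1)
  5. substitute 'e' -> 'a'  (+1)
  6. substitute 'm' -> 'p'  (+1)
  7. substitute 'i' -> 's'  (+1)
  8. substitute 'c' -> 'e'  (+1)
Total edit operations: 8
Edit distance = 8


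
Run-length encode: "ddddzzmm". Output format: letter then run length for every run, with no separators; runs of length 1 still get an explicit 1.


String: "ddddzzmm"
Scanning for consecutive runs:
  'd' x 4
  'z' x 2
  'm' x 2
RLE = "d4z2m2"


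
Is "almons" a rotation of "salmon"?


Word: "salmon", Candidate: "almons"
Method: check if candidate is substring of word+word
"salmonsalmon" contains "almons"? Yes
Is rotation = Yes


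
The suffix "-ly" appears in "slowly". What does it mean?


Suffix: -ly
Example: slowly (slow + -ly)
Meaning = in a manner


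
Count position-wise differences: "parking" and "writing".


Comparing character by character (same length = 7):
  Pos 0: 'p' vs 'w' !=
  Pos 1: 'a' vs 'r' !=
  Pos 2: 'r' vs 'i' !=
  Pos 3: 'k' vs 't' !=
  Pos 4: 'i' vs 'i' =
  Pos 5: 'n' vs 'n' =
  Pos 6: 'g' vs 'g' =
Hamming distance = 4


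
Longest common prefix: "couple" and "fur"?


Word 1: "couple"
Word 2: "fur"
Comparing from start:
  Pos 0: 'c' != 'f' (stop)
LCP = "" (length 0)


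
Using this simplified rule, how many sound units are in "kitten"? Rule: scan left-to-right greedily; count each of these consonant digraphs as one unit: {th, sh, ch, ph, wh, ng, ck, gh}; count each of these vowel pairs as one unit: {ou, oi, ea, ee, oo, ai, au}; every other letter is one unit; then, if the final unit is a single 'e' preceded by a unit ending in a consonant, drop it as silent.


Word: "kitten" (6 letters)
Left-to-right scan:
  1. 'k' (letter)
  2. 'i' (letter)
  3. 't' (letter)
  4. 't' (letter)
  5. 'e' (letter)
  6. 'n' (letter)
Units from scan: 6
Sound units = 6 units


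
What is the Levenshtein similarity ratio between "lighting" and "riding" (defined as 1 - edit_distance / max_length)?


Word 1: "lighting" (length 8)
Word 2: "riding" (length 6)
One optimal edit sequence:
  1. substitute 'l' -> 'r'  (+1)
  2. keep 'i'
  3. delete 'g'  (+1)
  4. delete 'h'  (+1)
  5. substitute 't' -> 'd'  (+1)
  6. keep 'i'
  7. keep 'n'
  8. keep 'g'
Edit distance = 4
Max length = max(8, 6) = 8
Similarity = 1 - 4/8
= 0.5000


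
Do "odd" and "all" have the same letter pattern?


Pattern of "odd": [0, 1, 1]
Pattern of "all": [0, 1, 1]
Patterns match
Same pattern = Yes


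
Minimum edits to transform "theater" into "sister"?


Word 1: "theater" (length 7)
Word 2: "sister" (length 6)
One optimal edit sequence (insert/delete/substitute each cost 1):
  1. delete 't'  (+1)
  2. substitute 'h' -> 's'  (+1)
  3. substitute 'e' -> 'i'  (+1)
  4. substitute 'a' -> 's'  (+1)
  5. keep 't'
  6. keep 'e'
  7. keep 'r'
Total edit operations: 4
Edit distance = 4
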